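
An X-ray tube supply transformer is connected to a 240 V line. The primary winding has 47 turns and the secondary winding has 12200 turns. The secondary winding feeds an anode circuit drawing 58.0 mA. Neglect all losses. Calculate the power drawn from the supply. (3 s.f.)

I_p = I_s × N_s/N_p = 0.0580 × 12200/47 = 15.055 A.
P = V_p I_p = 240 × 15.055 = 3610 W.

P ≈ 3610 W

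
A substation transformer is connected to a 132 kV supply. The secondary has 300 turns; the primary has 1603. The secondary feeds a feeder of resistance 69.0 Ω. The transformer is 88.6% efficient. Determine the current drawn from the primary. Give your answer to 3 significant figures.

V_s = 132000 × 300/1603 = 24704 V.
I_s = V_s/R = 24704/69.0 = 358.02 A.
P_out = V_s I_s = 24704 × 358.02 = 8.8445×10^6 W.
P_in = P_out/η = 8.8445×10^6/0.886 = 9.9825×10^6 W.
I_p = P_in/V_p = 9.9825×10^6/132000 = 75.6 A.

I_p ≈ 75.6 A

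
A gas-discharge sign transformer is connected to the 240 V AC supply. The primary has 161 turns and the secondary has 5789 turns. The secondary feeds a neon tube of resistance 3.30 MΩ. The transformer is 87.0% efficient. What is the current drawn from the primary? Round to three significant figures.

V_s = 240 × 5789/161 = 8629.6 V.
I_s = V_s/R = 8629.6/(3.30×10^6) = 0.0026150 A.
P_out = V_s I_s = 8629.6 × 0.0026150 = 22.566 W.
P_in = P_out/η = 22.566/0.870 = 25.938 W.
I_p = P_in/V_p = 25.938/240 = 0.108 A.

I_p ≈ 0.108 A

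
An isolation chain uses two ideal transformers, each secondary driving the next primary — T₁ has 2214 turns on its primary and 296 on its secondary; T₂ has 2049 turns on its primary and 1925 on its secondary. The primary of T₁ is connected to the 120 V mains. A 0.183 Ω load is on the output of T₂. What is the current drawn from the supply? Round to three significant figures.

After T₁: V = 120.00 × 296/2214 = 16.043 V.
After T₂: V = 16.043 × 1925/2049 = 15.072 V.
I_load = 15.072/0.183 = 82.363 A, so P_out = 15.072 × 82.363 = 1241.4 W.
All ideal ⇒ P_in = P_out, so I_supply = 1241.4/120 = 10.3 A.

I_supply ≈ 10.3 A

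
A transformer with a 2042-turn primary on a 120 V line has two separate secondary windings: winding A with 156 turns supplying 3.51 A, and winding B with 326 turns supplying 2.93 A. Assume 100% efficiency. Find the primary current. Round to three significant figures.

V_A = 120 × 156/2042 = 9.1675 V; V_B = 120 × 326/2042 = 19.158 V.
P_out = V_A I_A + V_B I_B = 9.1675×3.51 + 19.158×2.93 = 32.178 + 56.132 = 88.310 W.
Ideal ⇒ P_in = P_out, so I_p = P_out/V_p = 88.310/120 = 0.736 A.

I_p ≈ 0.736 A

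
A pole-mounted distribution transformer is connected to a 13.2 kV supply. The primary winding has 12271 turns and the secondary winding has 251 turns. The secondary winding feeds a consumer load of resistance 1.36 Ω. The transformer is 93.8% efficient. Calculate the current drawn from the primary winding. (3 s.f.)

V_s = 13200 × 251/12271 = 270.00 V.
I_s = V_s/R = 270.00/1.36 = 198.53 A.
P_out = V_s I_s = 270.00 × 198.53 = 53604 W.
P_in = P_out/η = 53604/0.938 = 57147 W.
I_p = P_in/V_p = 57147/13200 = 4.33 A.

I_p ≈ 4.33 A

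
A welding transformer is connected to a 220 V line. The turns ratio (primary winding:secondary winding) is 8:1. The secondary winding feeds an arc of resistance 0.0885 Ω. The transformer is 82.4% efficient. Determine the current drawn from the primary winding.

I_p ≈ 47.1 A

V_s = 220 × 1/8 = 27.500 V.
I_s = V_s/R = 27.500/0.0885 = 310.73 A.
P_out = V_s I_s = 27.500 × 310.73 = 8545.2 W.
P_in = P_out/η = 8545.2/0.824 = 10370 W.
I_p = P_in/V_p = 10370/220 = 47.1 A.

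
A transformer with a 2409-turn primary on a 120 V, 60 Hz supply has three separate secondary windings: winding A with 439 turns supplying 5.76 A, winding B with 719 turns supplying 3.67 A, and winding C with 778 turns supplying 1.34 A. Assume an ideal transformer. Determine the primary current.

V_A = 120 × 439/2409 = 21.868 V; V_B = 120 × 719/2409 = 35.816 V; V_C = 120 × 778/2409 = 38.755 V.
P_out = V_A I_A + V_B I_B + V_C I_C = 21.868×5.76 + 35.816×3.67 + 38.755×1.34 = 125.96 + 131.44 + 51.931 = 309.33 W.
Ideal ⇒ P_in = P_out, so I_p = P_out/V_p = 309.33/120 = 2.58 A.

I_p ≈ 2.58 A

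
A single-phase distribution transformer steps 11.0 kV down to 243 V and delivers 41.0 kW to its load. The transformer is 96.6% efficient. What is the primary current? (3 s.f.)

P_in = P_out/η = 41000/0.966 = 42443 W.
I_p = P_in/V_p = 42443/11000 = 3.86 A.

I_p ≈ 3.86 A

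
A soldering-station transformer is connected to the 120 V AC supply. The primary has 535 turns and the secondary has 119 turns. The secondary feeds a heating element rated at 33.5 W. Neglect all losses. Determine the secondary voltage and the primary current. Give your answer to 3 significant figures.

V_s = V_p × N_s/N_p = 120 × 119/535 = 26.692 V.
I_s = P/V_s = 33.5/26.692 = 1.2551 A.
I_p = I_s × N_s/N_p = 1.2551 × 119/535 = 0.279 A.

V_s ≈ 26.7 V, I_p ≈ 0.279 A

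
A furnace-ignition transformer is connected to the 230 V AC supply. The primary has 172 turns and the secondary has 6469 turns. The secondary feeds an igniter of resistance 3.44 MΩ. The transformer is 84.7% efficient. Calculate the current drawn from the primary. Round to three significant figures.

V_s = 230 × 6469/172 = 8650.4 V.
I_s = V_s/R = 8650.4/(3.44×10^6) = 0.0025147 A.
P_out = V_s I_s = 8650.4 × 0.0025147 = 21.753 W.
P_in = P_out/η = 21.753/0.847 = 25.682 W.
I_p = P_in/V_p = 25.682/230 = 0.112 A.

I_p ≈ 0.112 A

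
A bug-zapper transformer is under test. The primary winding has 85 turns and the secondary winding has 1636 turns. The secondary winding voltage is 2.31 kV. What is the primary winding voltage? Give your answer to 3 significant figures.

V_p ≈ 120 V

V_p/V_s = N_p/N_s, so V_p = 2310 × 85/1636 = 120 V.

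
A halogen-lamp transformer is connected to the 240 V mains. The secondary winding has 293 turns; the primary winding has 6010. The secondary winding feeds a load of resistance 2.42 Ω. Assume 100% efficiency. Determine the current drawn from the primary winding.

I_p ≈ 0.236 A

V_s = V_p × N_s/N_p = 240 × 293/6010 = 11.700 V.
I_s = V_s/R = 11.700/2.42 = 4.8349 A.
For an ideal transformer I_p N_p = I_s N_s, so I_p = 4.8349 × 293/6010 = 0.236 A.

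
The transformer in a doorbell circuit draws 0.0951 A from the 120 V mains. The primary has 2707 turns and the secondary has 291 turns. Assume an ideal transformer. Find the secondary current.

I_s ≈ 0.885 A

I_s/I_p = N_p/N_s, so I_s = 0.0951 × 2707/291 = 0.885 A.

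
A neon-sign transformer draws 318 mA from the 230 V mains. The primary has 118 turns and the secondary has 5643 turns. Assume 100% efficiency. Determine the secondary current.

I_s/I_p = N_p/N_s, so I_s = 0.318 × 118/5643 = 0.00665 A.

I_s ≈ 0.00665 A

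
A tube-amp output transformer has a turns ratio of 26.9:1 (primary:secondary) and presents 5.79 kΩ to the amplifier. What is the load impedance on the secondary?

Z_s ≈ 8.00 Ω

Z_s = Z_p/(N_p/N_s)² = 5790/26.9² = 8.00 Ω.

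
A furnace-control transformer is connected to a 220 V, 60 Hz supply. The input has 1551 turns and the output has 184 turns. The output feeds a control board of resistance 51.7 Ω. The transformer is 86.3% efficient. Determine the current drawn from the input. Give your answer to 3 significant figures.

V_out = 220 × 184/1551 = 26.099 V.
I_out = V_out/R = 26.099/51.7 = 0.50482 A.
P_out = V_out I_out = 26.099 × 0.50482 = 13.175 W.
P_in = P_out/η = 13.175/0.863 = 15.267 W.
I_in = P_in/V_in = 15.267/220 = 0.0694 A.

I_in ≈ 0.0694 A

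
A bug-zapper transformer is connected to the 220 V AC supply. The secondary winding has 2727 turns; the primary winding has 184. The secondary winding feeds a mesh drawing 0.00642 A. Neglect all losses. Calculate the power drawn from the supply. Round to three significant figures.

I_p = I_s × N_s/N_p = 0.00642 × 2727/184 = 0.095149 A.
P = V_p I_p = 220 × 0.095149 = 20.9 W.

P ≈ 20.9 W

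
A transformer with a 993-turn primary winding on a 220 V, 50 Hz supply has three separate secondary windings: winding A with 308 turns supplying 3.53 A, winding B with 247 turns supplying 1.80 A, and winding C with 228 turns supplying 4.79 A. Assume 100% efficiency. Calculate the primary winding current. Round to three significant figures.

I_p ≈ 2.64 A

V_A = 220 × 308/993 = 68.238 V; V_B = 220 × 247/993 = 54.723 V; V_C = 220 × 228/993 = 50.514 V.
P_out = V_A I_A + V_B I_B + V_C I_C = 68.238×3.53 + 54.723×1.80 + 50.514×4.79 = 240.88 + 98.502 + 241.96 = 581.34 W.
Ideal ⇒ P_in = P_out, so I_p = P_out/V_p = 581.34/220 = 2.64 A.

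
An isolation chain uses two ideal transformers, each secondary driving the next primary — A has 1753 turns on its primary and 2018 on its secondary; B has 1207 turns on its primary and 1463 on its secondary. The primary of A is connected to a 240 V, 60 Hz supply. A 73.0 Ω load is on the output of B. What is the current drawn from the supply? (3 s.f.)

Secondary of A: V = 240.00 × 2018/1753 = 276.28 V.
Secondary of B: V = 276.28 × 1463/1207 = 334.88 V.
I_load = 334.88/73.0 = 4.5874 A, so P_out = 334.88 × 4.5874 = 1536.2 W.
All ideal ⇒ P_in = P_out, so I_supply = 1536.2/240 = 6.40 A.

I_supply ≈ 6.40 A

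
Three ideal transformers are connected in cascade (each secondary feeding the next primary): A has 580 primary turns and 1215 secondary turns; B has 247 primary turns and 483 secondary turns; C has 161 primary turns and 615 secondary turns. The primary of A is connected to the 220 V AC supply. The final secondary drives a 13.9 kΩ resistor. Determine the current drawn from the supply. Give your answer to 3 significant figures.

I_supply ≈ 3.88 A

After A: V = 220.00 × 1215/580 = 460.86 V.
After B: V = 460.86 × 483/247 = 901.20 V.
After C: V = 901.20 × 615/161 = 3442.5 V.
I_load = 3442.5/13900 = 0.24766 A, so P_out = 3442.5 × 0.24766 = 852.56 W.
All ideal ⇒ P_in = P_out, so I_supply = 852.56/220 = 3.88 A.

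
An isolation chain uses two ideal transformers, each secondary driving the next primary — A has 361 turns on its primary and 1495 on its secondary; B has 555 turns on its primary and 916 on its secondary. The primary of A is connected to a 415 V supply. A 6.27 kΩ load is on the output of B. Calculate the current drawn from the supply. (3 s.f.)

After A: V = 415.00 × 1495/361 = 1718.6 V.
After B: V = 1718.6 × 916/555 = 2836.5 V.
I_load = 2836.5/6270 = 0.45239 A, so P_out = 2836.5 × 0.45239 = 1283.2 W.
All ideal ⇒ P_in = P_out, so I_supply = 1283.2/415 = 3.09 A.

I_supply ≈ 3.09 A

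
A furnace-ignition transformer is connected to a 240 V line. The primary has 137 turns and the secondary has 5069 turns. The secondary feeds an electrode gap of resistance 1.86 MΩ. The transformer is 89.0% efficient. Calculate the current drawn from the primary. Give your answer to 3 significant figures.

I_p ≈ 0.198 A

V_s = 240 × 5069/137 = 8880.0 V.
I_s = V_s/R = 8880.0/(1.86×10^6) = 0.0047742 A.
P_out = V_s I_s = 8880.0 × 0.0047742 = 42.395 W.
P_in = P_out/η = 42.395/0.890 = 47.635 W.
I_p = P_in/V_p = 47.635/240 = 0.198 A.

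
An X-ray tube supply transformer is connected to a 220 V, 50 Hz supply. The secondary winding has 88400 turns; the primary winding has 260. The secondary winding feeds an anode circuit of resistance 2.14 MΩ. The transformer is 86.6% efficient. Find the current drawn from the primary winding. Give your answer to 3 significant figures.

V_s = 220 × 88400/260 = 74800 V.
I_s = V_s/R = 74800/(2.14×10^6) = 0.034953 A.
P_out = V_s I_s = 74800 × 0.034953 = 2614.5 W.
P_in = P_out/η = 2614.5/0.866 = 3019.1 W.
I_p = P_in/V_p = 3019.1/220 = 13.7 A.

I_p ≈ 13.7 A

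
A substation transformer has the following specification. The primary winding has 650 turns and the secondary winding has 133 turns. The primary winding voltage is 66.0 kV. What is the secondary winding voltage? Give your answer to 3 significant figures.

V_s/V_p = N_s/N_p, so V_s = 66000 × 133/650 = 13500 V.

V_s ≈ 13500 V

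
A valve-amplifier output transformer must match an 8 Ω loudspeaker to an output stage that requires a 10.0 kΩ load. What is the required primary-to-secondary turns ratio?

N_p/N_s ≈ 35.4

Z_p/Z_s = (N_p/N_s)², so N_p/N_s = √(10000/8) = √1250 = 35.4.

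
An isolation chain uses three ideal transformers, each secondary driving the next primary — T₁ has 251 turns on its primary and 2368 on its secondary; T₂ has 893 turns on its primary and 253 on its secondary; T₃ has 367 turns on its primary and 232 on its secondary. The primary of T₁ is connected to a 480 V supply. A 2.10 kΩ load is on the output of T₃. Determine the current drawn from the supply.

I_supply ≈ 0.653 A

Secondary of T₁: V = 480.00 × 2368/251 = 4528.4 V.
Secondary of T₂: V = 4528.4 × 253/893 = 1283.0 V.
Secondary of T₃: V = 1283.0 × 232/367 = 811.04 V.
I_load = 811.04/2100 = 0.38621 A, so P_out = 811.04 × 0.38621 = 313.23 W.
All ideal ⇒ P_in = P_out, so I_supply = 313.23/480 = 0.653 A.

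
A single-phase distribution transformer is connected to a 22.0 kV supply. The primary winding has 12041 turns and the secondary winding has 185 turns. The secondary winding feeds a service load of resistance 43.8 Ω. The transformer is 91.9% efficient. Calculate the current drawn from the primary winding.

I_p ≈ 0.129 A

V_s = 22000 × 185/12041 = 338.01 V.
I_s = V_s/R = 338.01/43.8 = 7.7172 A.
P_out = V_s I_s = 338.01 × 7.7172 = 2608.5 W.
P_in = P_out/η = 2608.5/0.919 = 2838.4 W.
I_p = P_in/V_p = 2838.4/22000 = 0.129 A.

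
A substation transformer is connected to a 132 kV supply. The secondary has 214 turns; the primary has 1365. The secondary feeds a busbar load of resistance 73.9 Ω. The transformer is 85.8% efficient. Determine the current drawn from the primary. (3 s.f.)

V_s = 132000 × 214/1365 = 20695 V.
I_s = V_s/R = 20695/73.9 = 280.03 A.
P_out = V_s I_s = 20695 × 280.03 = 5.7952×10^6 W.
P_in = P_out/η = 5.7952×10^6/0.858 = 6.7543×10^6 W.
I_p = P_in/V_p = 6.7543×10^6/132000 = 51.2 A.

I_p ≈ 51.2 A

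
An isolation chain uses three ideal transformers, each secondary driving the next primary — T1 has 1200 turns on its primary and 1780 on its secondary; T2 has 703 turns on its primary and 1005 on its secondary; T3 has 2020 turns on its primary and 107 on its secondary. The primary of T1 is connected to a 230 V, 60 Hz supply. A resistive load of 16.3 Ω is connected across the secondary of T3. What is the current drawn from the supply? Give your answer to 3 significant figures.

I_supply ≈ 0.178 A

After T1: V = 230.00 × 1780/1200 = 341.17 V.
After T2: V = 341.17 × 1005/703 = 487.73 V.
After T3: V = 487.73 × 107/2020 = 25.835 V.
I_load = 25.835/16.3 = 1.5850 A, so P_out = 25.835 × 1.5850 = 40.948 W.
All ideal ⇒ P_in = P_out, so I_supply = 40.948/230 = 0.178 A.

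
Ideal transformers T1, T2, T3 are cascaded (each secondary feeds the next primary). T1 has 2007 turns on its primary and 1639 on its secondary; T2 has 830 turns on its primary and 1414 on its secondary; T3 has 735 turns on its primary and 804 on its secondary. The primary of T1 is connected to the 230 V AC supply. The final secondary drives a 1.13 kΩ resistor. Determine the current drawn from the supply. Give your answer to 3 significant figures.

Secondary of T1: V = 230.00 × 1639/2007 = 187.83 V.
Secondary of T2: V = 187.83 × 1414/830 = 319.99 V.
Secondary of T3: V = 319.99 × 804/735 = 350.03 V.
I_load = 350.03/1130 = 0.30976 A, so P_out = 350.03 × 0.30976 = 108.42 W.
All ideal ⇒ P_in = P_out, so I_supply = 108.42/230 = 0.471 A.

I_supply ≈ 0.471 A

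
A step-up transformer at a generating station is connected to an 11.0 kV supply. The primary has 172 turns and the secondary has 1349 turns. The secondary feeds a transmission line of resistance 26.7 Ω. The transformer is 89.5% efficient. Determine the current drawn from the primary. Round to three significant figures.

I_p ≈ 28300 A

V_s = 11000 × 1349/172 = 86273 V.
I_s = V_s/R = 86273/26.7 = 3231.2 A.
P_out = V_s I_s = 86273 × 3231.2 = 2.7877×10^8 W.
P_in = P_out/η = 2.7877×10^8/0.895 = 3.1147×10^8 W.
I_p = P_in/V_p = 3.1147×10^8/11000 = 28300 A.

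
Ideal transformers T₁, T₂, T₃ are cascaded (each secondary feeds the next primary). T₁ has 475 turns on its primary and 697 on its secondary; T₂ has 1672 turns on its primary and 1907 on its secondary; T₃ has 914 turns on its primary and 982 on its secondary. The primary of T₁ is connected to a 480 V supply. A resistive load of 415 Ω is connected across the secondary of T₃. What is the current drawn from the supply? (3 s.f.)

After T₁: V = 480.00 × 697/475 = 704.34 V.
After T₂: V = 704.34 × 1907/1672 = 803.33 V.
After T₃: V = 803.33 × 982/914 = 863.10 V.
I_load = 863.10/415 = 2.0798 A, so P_out = 863.10 × 2.0798 = 1795.0 W.
All ideal ⇒ P_in = P_out, so I_supply = 1795.0/480 = 3.74 A.

I_supply ≈ 3.74 A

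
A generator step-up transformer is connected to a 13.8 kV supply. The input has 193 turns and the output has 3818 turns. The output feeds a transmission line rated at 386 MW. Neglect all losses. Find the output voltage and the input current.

V_out ≈ 273000 V, I_in ≈ 28000 A

V_out = V_in × N_out/N_in = 13800 × 3818/193 = 273000 V.
I_out = P/V_out = 3.86×10^8/273000 = 1413.9 A.
I_in = I_out × N_out/N_in = 1413.9 × 3818/193 = 28000 A.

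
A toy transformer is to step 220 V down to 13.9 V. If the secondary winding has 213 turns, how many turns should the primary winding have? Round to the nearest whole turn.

N_p = 3371 turns

N_p/N_s = V_p/V_s, so N_p = 213 × 220/13.9 = 3371.2 ≈ 3371 turns.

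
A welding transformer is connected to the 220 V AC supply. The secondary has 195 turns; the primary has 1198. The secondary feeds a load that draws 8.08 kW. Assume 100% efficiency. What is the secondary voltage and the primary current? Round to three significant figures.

V_s ≈ 35.8 V, I_p ≈ 36.7 A

V_s = V_p × N_s/N_p = 220 × 195/1198 = 35.810 V.
I_s = P/V_s = 8080/35.810 = 225.64 A.
I_p = I_s × N_s/N_p = 225.64 × 195/1198 = 36.7 A.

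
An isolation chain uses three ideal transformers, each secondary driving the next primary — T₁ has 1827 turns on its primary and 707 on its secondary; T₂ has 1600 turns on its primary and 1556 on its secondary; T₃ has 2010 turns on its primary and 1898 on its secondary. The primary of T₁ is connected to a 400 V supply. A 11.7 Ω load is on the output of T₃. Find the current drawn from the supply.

I_supply ≈ 4.32 A

After T₁: V = 400.00 × 707/1827 = 154.79 V.
After T₂: V = 154.79 × 1556/1600 = 150.53 V.
After T₃: V = 150.53 × 1898/2010 = 142.14 V.
I_load = 142.14/11.7 = 12.149 A, so P_out = 142.14 × 12.149 = 1726.9 W.
All ideal ⇒ P_in = P_out, so I_supply = 1726.9/400 = 4.32 A.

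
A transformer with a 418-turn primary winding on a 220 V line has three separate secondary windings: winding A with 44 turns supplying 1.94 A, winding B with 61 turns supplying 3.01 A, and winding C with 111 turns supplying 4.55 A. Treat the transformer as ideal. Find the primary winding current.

V_A = 220 × 44/418 = 23.158 V; V_B = 220 × 61/418 = 32.105 V; V_C = 220 × 111/418 = 58.421 V.
P_out = V_A I_A + V_B I_B + V_C I_C = 23.158×1.94 + 32.105×3.01 + 58.421×4.55 = 44.926 + 96.637 + 265.82 = 407.38 W.
Ideal ⇒ P_in = P_out, so I_p = P_out/V_p = 407.38/220 = 1.85 A.

I_p ≈ 1.85 A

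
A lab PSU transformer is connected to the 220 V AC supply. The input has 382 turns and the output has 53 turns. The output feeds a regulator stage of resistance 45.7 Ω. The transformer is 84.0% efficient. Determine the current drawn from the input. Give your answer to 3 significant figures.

V_out = 220 × 53/382 = 30.524 V.
I_out = V_out/R = 30.524/45.7 = 0.66791 A.
P_out = V_out I_out = 30.524 × 0.66791 = 20.387 W.
P_in = P_out/η = 20.387/0.840 = 24.270 W.
I_in = P_in/V_in = 24.270/220 = 0.110 A.

I_in ≈ 0.110 A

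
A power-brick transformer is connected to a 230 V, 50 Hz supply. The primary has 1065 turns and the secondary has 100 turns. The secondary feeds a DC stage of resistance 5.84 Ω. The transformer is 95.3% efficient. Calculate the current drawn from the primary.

V_s = 230 × 100/1065 = 21.596 V.
I_s = V_s/R = 21.596/5.84 = 3.6980 A.
P_out = V_s I_s = 21.596 × 3.6980 = 79.863 W.
P_in = P_out/η = 79.863/0.953 = 83.801 W.
I_p = P_in/V_p = 83.801/230 = 0.364 A.

I_p ≈ 0.364 A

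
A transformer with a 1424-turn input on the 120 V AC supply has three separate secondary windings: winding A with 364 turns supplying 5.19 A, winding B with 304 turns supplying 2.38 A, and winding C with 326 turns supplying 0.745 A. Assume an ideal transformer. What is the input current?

V_A = 120 × 364/1424 = 30.674 V; V_B = 120 × 304/1424 = 25.618 V; V_C = 120 × 326/1424 = 27.472 V.
P_out = V_A I_A + V_B I_B + V_C I_C = 30.674×5.19 + 25.618×2.38 + 27.472×0.745 = 159.20 + 60.971 + 20.467 = 240.64 W.
Ideal ⇒ P_in = P_out, so I_in = P_out/V_in = 240.64/120 = 2.01 A.

I_in ≈ 2.01 A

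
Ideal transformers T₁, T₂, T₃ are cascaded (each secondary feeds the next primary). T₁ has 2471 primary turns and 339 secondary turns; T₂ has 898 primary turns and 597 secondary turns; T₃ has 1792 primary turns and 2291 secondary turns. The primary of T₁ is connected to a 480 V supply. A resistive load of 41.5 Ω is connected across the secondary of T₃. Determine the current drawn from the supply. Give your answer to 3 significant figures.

I_supply ≈ 0.157 A

Secondary of T₁: V = 480.00 × 339/2471 = 65.852 V.
Secondary of T₂: V = 65.852 × 597/898 = 43.779 V.
Secondary of T₃: V = 43.779 × 2291/1792 = 55.970 V.
I_load = 55.970/41.5 = 1.3487 A, so P_out = 55.970 × 1.3487 = 75.485 W.
All ideal ⇒ P_in = P_out, so I_supply = 75.485/480 = 0.157 A.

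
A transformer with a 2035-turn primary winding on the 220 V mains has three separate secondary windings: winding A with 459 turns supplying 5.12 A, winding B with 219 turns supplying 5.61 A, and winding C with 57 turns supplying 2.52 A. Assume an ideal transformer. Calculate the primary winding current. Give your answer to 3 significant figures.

I_p ≈ 1.83 A

V_A = 220 × 459/2035 = 49.622 V; V_B = 220 × 219/2035 = 23.676 V; V_C = 220 × 57/2035 = 6.1622 V.
P_out = V_A I_A + V_B I_B + V_C I_C = 49.622×5.12 + 23.676×5.61 + 6.1622×2.52 = 254.06 + 132.82 + 15.529 = 402.41 W.
Ideal ⇒ P_in = P_out, so I_p = P_out/V_p = 402.41/220 = 1.83 A.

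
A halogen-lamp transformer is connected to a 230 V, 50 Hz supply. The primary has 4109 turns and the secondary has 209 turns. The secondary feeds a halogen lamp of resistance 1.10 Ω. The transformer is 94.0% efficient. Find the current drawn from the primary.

V_s = 230 × 209/4109 = 11.699 V.
I_s = V_s/R = 11.699/1.10 = 10.635 A.
P_out = V_s I_s = 11.699 × 10.635 = 124.42 W.
P_in = P_out/η = 124.42/0.940 = 132.36 W.
I_p = P_in/V_p = 132.36/230 = 0.575 A.

I_p ≈ 0.575 A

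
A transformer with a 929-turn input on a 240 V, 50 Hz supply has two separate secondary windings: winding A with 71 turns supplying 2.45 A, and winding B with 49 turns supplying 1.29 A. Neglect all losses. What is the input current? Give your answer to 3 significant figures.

V_A = 240 × 71/929 = 18.342 V; V_B = 240 × 49/929 = 12.659 V.
P_out = V_A I_A + V_B I_B = 18.342×2.45 + 12.659×1.29 = 44.939 + 16.330 = 61.268 W.
Ideal ⇒ P_in = P_out, so I_in = P_out/V_in = 61.268/240 = 0.255 A.

I_in ≈ 0.255 A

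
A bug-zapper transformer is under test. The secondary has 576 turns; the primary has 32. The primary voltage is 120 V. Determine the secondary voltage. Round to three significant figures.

V_s/V_p = N_s/N_p, so V_s = 120 × 576/32 = 2160 V.

V_s ≈ 2160 V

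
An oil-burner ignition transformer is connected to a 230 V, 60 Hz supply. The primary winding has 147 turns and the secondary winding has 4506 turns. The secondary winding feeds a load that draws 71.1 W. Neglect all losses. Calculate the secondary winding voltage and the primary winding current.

V_s = V_p × N_s/N_p = 230 × 4506/147 = 7050.2 V.
I_s = P/V_s = 71.1/7050.2 = 0.010085 A.
I_p = I_s × N_s/N_p = 0.010085 × 4506/147 = 0.309 A.

V_s ≈ 7050 V, I_p ≈ 0.309 A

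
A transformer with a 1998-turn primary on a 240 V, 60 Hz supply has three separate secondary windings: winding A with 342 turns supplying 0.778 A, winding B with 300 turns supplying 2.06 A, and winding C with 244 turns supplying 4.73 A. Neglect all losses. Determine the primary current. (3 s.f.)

I_p ≈ 1.02 A

V_A = 240 × 342/1998 = 41.081 V; V_B = 240 × 300/1998 = 36.036 V; V_C = 240 × 244/1998 = 29.309 V.
P_out = V_A I_A + V_B I_B + V_C I_C = 41.081×0.778 + 36.036×2.06 + 29.309×4.73 = 31.961 + 74.234 + 138.63 = 244.83 W.
Ideal ⇒ P_in = P_out, so I_p = P_out/V_p = 244.83/240 = 1.02 A.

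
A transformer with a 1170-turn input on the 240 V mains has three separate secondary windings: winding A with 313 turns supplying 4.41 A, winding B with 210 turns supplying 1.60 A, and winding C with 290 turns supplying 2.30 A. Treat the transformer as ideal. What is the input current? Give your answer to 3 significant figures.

I_in ≈ 2.04 A

V_A = 240 × 313/1170 = 64.205 V; V_B = 240 × 210/1170 = 43.077 V; V_C = 240 × 290/1170 = 59.487 V.
P_out = V_A I_A + V_B I_B + V_C I_C = 64.205×4.41 + 43.077×1.60 + 59.487×2.30 = 283.14 + 68.923 + 136.82 = 488.89 W.
Ideal ⇒ P_in = P_out, so I_in = P_out/V_in = 488.89/240 = 2.04 A.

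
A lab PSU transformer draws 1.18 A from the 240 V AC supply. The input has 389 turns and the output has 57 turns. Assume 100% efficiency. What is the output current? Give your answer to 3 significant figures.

I_out ≈ 8.05 A

I_out/I_in = N_in/N_out, so I_out = 1.18 × 389/57 = 8.05 A.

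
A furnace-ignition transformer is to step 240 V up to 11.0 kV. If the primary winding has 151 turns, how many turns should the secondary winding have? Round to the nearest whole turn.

N_s = 6921 turns

N_s/N_p = V_s/V_p, so N_s = 151 × 11000/240 = 6920.8 ≈ 6921 turns.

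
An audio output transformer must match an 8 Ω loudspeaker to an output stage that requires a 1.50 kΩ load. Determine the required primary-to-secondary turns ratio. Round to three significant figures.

N_p/N_s ≈ 13.7

Z_p/Z_s = (N_p/N_s)², so N_p/N_s = √(1500/8) = √188 = 13.7.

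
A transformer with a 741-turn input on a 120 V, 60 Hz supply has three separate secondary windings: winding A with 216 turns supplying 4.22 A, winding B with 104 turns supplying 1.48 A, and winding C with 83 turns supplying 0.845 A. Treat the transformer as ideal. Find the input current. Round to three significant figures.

I_in ≈ 1.53 A

V_A = 120 × 216/741 = 34.980 V; V_B = 120 × 104/741 = 16.842 V; V_C = 120 × 83/741 = 13.441 V.
P_out = V_A I_A + V_B I_B + V_C I_C = 34.980×4.22 + 16.842×1.48 + 13.441×0.845 = 147.61 + 24.926 + 11.358 = 183.90 W.
Ideal ⇒ P_in = P_out, so I_in = P_out/V_in = 183.90/120 = 1.53 A.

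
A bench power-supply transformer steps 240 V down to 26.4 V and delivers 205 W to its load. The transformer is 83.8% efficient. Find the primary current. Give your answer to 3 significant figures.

I_p ≈ 1.02 A

P_in = P_out/η = 205/0.838 = 244.63 W.
I_p = P_in/V_p = 244.63/240 = 1.02 A.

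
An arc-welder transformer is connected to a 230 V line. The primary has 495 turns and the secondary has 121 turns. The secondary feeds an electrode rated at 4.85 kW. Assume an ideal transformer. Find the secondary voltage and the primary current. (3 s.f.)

V_s = V_p × N_s/N_p = 230 × 121/495 = 56.222 V.
I_s = P/V_s = 4850/56.222 = 86.265 A.
I_p = I_s × N_s/N_p = 86.265 × 121/495 = 21.1 A.

V_s ≈ 56.2 V, I_p ≈ 21.1 A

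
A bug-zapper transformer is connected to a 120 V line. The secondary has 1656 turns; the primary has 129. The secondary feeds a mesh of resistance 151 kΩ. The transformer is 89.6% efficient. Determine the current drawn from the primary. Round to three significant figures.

I_p ≈ 0.146 A

V_s = 120 × 1656/129 = 1540.5 V.
I_s = V_s/R = 1540.5/151000 = 0.010202 A.
P_out = V_s I_s = 1540.5 × 0.010202 = 15.715 W.
P_in = P_out/η = 15.715/0.896 = 17.540 W.
I_p = P_in/V_p = 17.540/120 = 0.146 A.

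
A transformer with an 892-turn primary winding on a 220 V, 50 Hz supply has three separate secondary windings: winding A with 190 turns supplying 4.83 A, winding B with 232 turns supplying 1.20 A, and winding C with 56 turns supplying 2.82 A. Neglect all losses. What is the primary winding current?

I_p ≈ 1.52 A

V_A = 220 × 190/892 = 46.861 V; V_B = 220 × 232/892 = 57.220 V; V_C = 220 × 56/892 = 13.812 V.
P_out = V_A I_A + V_B I_B + V_C I_C = 46.861×4.83 + 57.220×1.20 + 13.812×2.82 = 226.34 + 68.664 + 38.949 = 333.95 W.
Ideal ⇒ P_in = P_out, so I_p = P_out/V_p = 333.95/220 = 1.52 A.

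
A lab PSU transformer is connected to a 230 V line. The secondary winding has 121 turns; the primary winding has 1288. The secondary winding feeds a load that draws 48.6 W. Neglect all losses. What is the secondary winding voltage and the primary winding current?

V_s = V_p × N_s/N_p = 230 × 121/1288 = 21.607 V.
I_s = P/V_s = 48.6/21.607 = 2.2493 A.
I_p = I_s × N_s/N_p = 2.2493 × 121/1288 = 0.211 A.

V_s ≈ 21.6 V, I_p ≈ 0.211 A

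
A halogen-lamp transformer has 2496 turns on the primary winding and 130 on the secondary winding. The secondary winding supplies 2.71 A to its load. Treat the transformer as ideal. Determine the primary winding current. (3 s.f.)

I_p ≈ 0.141 A

For an ideal transformer I_p/I_s = N_s/N_p, so I_p = 2.71 × 130/2496 = 0.141 A.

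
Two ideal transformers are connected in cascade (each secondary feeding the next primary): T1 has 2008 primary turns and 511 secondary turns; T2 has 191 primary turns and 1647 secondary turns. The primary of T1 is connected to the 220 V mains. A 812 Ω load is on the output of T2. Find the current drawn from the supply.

I_supply ≈ 1.30 A

After T1: V = 220.00 × 511/2008 = 55.986 V.
After T2: V = 55.986 × 1647/191 = 482.77 V.
I_load = 482.77/812 = 0.59454 A, so P_out = 482.77 × 0.59454 = 287.03 W.
All ideal ⇒ P_in = P_out, so I_supply = 287.03/220 = 1.30 A.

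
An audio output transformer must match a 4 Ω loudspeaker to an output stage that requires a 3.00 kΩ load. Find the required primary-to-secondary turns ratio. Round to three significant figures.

N_p/N_s ≈ 27.4

Z_p/Z_s = (N_p/N_s)², so N_p/N_s = √(3000/4) = √750 = 27.4.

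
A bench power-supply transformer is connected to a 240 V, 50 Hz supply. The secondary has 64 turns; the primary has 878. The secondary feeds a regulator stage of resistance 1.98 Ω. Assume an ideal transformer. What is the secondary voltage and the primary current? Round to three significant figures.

V_s = V_p × N_s/N_p = 240 × 64/878 = 17.494 V.
I_s = V_s/R = 17.494/1.98 = 8.8355 A.
I_p = I_s × N_s/N_p = 8.8355 × 64/878 = 0.644 A.

V_s ≈ 17.5 V, I_p ≈ 0.644 A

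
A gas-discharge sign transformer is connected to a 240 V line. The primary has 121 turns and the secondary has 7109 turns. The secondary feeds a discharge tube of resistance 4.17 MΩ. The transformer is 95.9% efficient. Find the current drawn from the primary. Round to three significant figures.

I_p ≈ 0.207 A

V_s = 240 × 7109/121 = 14100 V.
I_s = V_s/R = 14100/(4.17×10^6) = 0.0033814 A.
P_out = V_s I_s = 14100 × 0.0033814 = 47.680 W.
P_in = P_out/η = 47.680/0.959 = 49.718 W.
I_p = P_in/V_p = 49.718/240 = 0.207 A.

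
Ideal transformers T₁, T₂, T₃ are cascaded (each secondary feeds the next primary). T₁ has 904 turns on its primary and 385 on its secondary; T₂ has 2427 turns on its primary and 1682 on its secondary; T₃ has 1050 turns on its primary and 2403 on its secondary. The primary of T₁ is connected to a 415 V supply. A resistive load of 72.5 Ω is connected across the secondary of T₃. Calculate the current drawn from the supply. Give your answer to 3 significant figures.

Secondary of T₁: V = 415.00 × 385/904 = 176.74 V.
Secondary of T₂: V = 176.74 × 1682/2427 = 122.49 V.
Secondary of T₃: V = 122.49 × 2403/1050 = 280.32 V.
I_load = 280.32/72.5 = 3.8665 A, so P_out = 280.32 × 3.8665 = 1083.9 W.
All ideal ⇒ P_in = P_out, so I_supply = 1083.9/415 = 2.61 A.

I_supply ≈ 2.61 A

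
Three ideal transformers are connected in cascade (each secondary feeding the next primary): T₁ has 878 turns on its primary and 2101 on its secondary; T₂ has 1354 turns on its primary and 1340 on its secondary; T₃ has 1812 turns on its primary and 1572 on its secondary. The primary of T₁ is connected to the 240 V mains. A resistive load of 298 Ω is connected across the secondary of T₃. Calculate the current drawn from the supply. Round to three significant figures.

After T₁: V = 240.00 × 2101/878 = 574.31 V.
After T₂: V = 574.31 × 1340/1354 = 568.37 V.
After T₃: V = 568.37 × 1572/1812 = 493.09 V.
I_load = 493.09/298 = 1.6547 A, so P_out = 493.09 × 1.6547 = 815.89 W.
All ideal ⇒ P_in = P_out, so I_supply = 815.89/240 = 3.40 A.

I_supply ≈ 3.40 A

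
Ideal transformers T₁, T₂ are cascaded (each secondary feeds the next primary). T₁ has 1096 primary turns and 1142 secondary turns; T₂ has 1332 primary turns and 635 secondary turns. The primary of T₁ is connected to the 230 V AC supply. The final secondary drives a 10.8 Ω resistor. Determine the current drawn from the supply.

Secondary of T₁: V = 230.00 × 1142/1096 = 239.65 V.
Secondary of T₂: V = 239.65 × 635/1332 = 114.25 V.
I_load = 114.25/10.8 = 10.579 A, so P_out = 114.25 × 10.579 = 1208.6 W.
All ideal ⇒ P_in = P_out, so I_supply = 1208.6/230 = 5.25 A.

I_supply ≈ 5.25 A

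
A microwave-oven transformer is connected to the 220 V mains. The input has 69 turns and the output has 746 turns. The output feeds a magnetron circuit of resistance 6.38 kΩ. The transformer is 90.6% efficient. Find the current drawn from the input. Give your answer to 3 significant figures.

V_out = 220 × 746/69 = 2378.6 V.
I_out = V_out/R = 2378.6/6380 = 0.37281 A.
P_out = V_out I_out = 2378.6 × 0.37281 = 886.76 W.
P_in = P_out/η = 886.76/0.906 = 978.76 W.
I_in = P_in/V_in = 978.76/220 = 4.45 A.

I_in ≈ 4.45 A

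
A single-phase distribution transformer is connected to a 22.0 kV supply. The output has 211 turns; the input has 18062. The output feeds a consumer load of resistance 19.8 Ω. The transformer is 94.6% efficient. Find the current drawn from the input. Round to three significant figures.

V_out = 22000 × 211/18062 = 257.00 V.
I_out = V_out/R = 257.00/19.8 = 12.980 A.
P_out = V_out I_out = 257.00 × 12.980 = 3335.9 W.
P_in = P_out/η = 3335.9/0.946 = 3526.3 W.
I_in = P_in/V_in = 3526.3/22000 = 0.160 A.

I_in ≈ 0.160 A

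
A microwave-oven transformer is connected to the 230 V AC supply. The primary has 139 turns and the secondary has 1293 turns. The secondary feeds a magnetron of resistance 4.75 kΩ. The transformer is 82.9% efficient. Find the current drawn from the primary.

V_s = 230 × 1293/139 = 2139.5 V.
I_s = V_s/R = 2139.5/4750 = 0.45042 A.
P_out = V_s I_s = 2139.5 × 0.45042 = 963.67 W.
P_in = P_out/η = 963.67/0.829 = 1162.5 W.
I_p = P_in/V_p = 1162.5/230 = 5.05 A.

I_p ≈ 5.05 A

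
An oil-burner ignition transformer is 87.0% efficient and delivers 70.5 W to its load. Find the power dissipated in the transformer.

P_loss ≈ 10.5 W

P_in = P_out/η = 70.5/0.870 = 81.0345 W.
P_loss = P_in − P_out = 81.0345 − 70.5 = 10.5 W.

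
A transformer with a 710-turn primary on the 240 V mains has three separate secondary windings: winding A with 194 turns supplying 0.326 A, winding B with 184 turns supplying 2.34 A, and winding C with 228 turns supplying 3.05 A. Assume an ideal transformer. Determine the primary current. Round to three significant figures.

V_A = 240 × 194/710 = 65.577 V; V_B = 240 × 184/710 = 62.197 V; V_C = 240 × 228/710 = 77.070 V.
P_out = V_A I_A + V_B I_B + V_C I_C = 65.577×0.326 + 62.197×2.34 + 77.070×3.05 = 21.378 + 145.54 + 235.06 = 401.98 W.
Ideal ⇒ P_in = P_out, so I_p = P_out/V_p = 401.98/240 = 1.67 A.

I_p ≈ 1.67 A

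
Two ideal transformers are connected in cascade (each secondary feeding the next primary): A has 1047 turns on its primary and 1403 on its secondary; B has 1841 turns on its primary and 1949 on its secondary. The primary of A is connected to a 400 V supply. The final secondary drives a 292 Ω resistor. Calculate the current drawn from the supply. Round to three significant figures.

Secondary of A: V = 400.00 × 1403/1047 = 536.01 V.
Secondary of B: V = 536.01 × 1949/1841 = 567.45 V.
I_load = 567.45/292 = 1.9433 A, so P_out = 567.45 × 1.9433 = 1102.7 W.
All ideal ⇒ P_in = P_out, so I_supply = 1102.7/400 = 2.76 A.

I_supply ≈ 2.76 A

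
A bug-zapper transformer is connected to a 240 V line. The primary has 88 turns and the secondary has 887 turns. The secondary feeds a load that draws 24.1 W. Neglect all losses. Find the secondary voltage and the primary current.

V_s = V_p × N_s/N_p = 240 × 887/88 = 2419.1 V.
I_s = P/V_s = 24.1/2419.1 = 0.0099624 A.
I_p = I_s × N_s/N_p = 0.0099624 × 887/88 = 0.100 A.

V_s ≈ 2420 V, I_p ≈ 0.100 A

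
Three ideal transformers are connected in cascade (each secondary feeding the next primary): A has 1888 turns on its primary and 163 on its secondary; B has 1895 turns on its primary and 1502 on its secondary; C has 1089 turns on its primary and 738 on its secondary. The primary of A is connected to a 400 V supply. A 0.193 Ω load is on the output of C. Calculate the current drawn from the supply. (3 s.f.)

I_supply ≈ 4.46 A

After A: V = 400.00 × 163/1888 = 34.534 V.
After B: V = 34.534 × 1502/1895 = 27.372 V.
After C: V = 27.372 × 738/1089 = 18.550 V.
I_load = 18.550/0.193 = 96.112 A, so P_out = 18.550 × 96.112 = 1782.8 W.
All ideal ⇒ P_in = P_out, so I_supply = 1782.8/400 = 4.46 A.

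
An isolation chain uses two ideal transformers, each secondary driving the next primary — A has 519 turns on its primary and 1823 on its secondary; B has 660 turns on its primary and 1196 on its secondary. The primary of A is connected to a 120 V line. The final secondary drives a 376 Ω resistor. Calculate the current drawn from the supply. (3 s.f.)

I_supply ≈ 12.9 A

Secondary of A: V = 120.00 × 1823/519 = 421.50 V.
Secondary of B: V = 421.50 × 1196/660 = 763.81 V.
I_load = 763.81/376 = 2.0314 A, so P_out = 763.81 × 2.0314 = 1551.6 W.
All ideal ⇒ P_in = P_out, so I_supply = 1551.6/120 = 12.9 A.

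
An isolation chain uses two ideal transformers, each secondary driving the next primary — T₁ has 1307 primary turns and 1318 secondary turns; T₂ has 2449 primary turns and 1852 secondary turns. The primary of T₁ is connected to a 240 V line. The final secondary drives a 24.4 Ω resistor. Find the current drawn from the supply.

I_supply ≈ 5.72 A

After T₁: V = 240.00 × 1318/1307 = 242.02 V.
After T₂: V = 242.02 × 1852/2449 = 183.02 V.
I_load = 183.02/24.4 = 7.5009 A, so P_out = 183.02 × 7.5009 = 1372.8 W.
All ideal ⇒ P_in = P_out, so I_supply = 1372.8/240 = 5.72 A.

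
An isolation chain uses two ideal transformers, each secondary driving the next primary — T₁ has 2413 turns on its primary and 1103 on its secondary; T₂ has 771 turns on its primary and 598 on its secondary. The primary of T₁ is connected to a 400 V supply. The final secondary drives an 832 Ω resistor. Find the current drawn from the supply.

Secondary of T₁: V = 400.00 × 1103/2413 = 182.84 V.
Secondary of T₂: V = 182.84 × 598/771 = 141.82 V.
I_load = 141.82/832 = 0.17045 A, so P_out = 141.82 × 0.17045 = 24.173 W.
All ideal ⇒ P_in = P_out, so I_supply = 24.173/400 = 0.0604 A.

I_supply ≈ 0.0604 A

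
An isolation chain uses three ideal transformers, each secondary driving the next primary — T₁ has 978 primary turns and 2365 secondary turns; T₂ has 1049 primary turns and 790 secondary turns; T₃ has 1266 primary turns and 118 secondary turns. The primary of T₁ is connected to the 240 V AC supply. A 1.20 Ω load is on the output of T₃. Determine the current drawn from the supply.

After T₁: V = 240.00 × 2365/978 = 580.37 V.
After T₂: V = 580.37 × 790/1049 = 437.07 V.
After T₃: V = 437.07 × 118/1266 = 40.738 V.
I_load = 40.738/1.20 = 33.949 A, so P_out = 40.738 × 33.949 = 1383.0 W.
All ideal ⇒ P_in = P_out, so I_supply = 1383.0/240 = 5.76 A.

I_supply ≈ 5.76 A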